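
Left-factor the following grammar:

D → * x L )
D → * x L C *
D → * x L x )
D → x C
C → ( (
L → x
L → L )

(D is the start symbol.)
D → * x L D'
D' → )
D' → C *
D' → x )
D → x C
C → ( (
L → x
L → L )

Left-factoring transforms A → αβ₁ | αβ₂ into A → αA' and A' → β₁ | β₂
(α is the longest common prefix among the alternatives). Repeat until
no nonterminal has two alternatives with a common prefix.

Round 1: D has alternatives sharing prefix '* x L'. Introduce D': D → * x L D'
  Add: D' → )
  Add: D' → C *
  Add: D' → x )

No remaining common prefixes — done.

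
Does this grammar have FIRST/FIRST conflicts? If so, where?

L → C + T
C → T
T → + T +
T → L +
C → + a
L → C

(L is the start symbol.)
Yes. L → C '+' T / L → C on { '+' }; C → T / C → '+' a on { '+' }; T → '+' T '+' / T → L '+' on { '+' }

A FIRST/FIRST conflict occurs when two productions N → α and N → β for the same non-terminal have FIRST(α) ∩ FIRST(β) ≠ ∅ (with ε ∈ FIRST of a nullable right-hand side, so two nullable alternatives also conflict).

FIRST sets of the non-terminals at (or reachable through a nullable prefix from) the front of some alternative:
  FIRST(C) = { '+' }
  FIRST(T) = { '+' }
  FIRST(L) = { '+' }

Productions for L:
  L → C + T: FIRST = { '+' }
  L → C: FIRST = { '+' }
Productions for C:
  C → T: FIRST = { '+' }
  C → + a: FIRST = { '+' }
Productions for T:
  T → + T +: FIRST = { '+' }
  T → L +: FIRST = { '+' }

Conflict for L: L → C + T and L → C
  Overlap: { '+' }
Conflict for C: C → T and C → + a
  Overlap: { '+' }
Conflict for T: T → + T + and T → L +
  Overlap: { '+' }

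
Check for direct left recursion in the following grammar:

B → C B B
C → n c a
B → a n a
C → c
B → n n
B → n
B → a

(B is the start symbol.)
B → C B B: starts with C
C → n c a: starts with n
B → a n a: starts with a
C → c: starts with c
B → n n: starts with n
B → n: starts with n
B → a: starts with a

No direct left recursion found.

Answer: No direct left recursion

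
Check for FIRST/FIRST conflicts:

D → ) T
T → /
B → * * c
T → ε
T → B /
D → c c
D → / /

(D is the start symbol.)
A FIRST/FIRST conflict occurs when two productions N → α and N → β for the same non-terminal have FIRST(α) ∩ FIRST(β) ≠ ∅ (with ε ∈ FIRST of a nullable right-hand side, so two nullable alternatives also conflict).

FIRST sets of the non-terminals at (or reachable through a nullable prefix from) the front of some alternative:
  FIRST(B) = { '*' }

Productions for D:
  D → ) T: FIRST = { ')' }
  D → c c: FIRST = { 'c' }
  D → / /: FIRST = { '/' }
Productions for T:
  T → /: FIRST = { '/' }
  T → ε: FIRST = { ε }
  T → B /: FIRST = { '*' }
B has only one production, so no FIRST/FIRST conflict is possible there.

All alternatives of each non-terminal have pairwise disjoint FIRST sets.

Answer: No FIRST/FIRST conflicts.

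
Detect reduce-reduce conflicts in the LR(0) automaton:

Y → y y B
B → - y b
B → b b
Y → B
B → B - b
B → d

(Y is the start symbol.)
No reduce-reduce conflicts

A reduce-reduce conflict occurs when an LR(0) state has two complete items [A → α .] and [B → β .] — both call for a reduction, and with no lookahead the parser cannot choose between them.

Augment with Y' → Y and build the canonical LR(0) collection (I0 = CLOSURE({[Y' → . Y]}), then GOTO on every symbol after a dot until no new states appear). It has 14 states:
  I0: { [B → . - y b], [B → . B - b], [B → . b b], [B → . d], [Y → . B], [Y → . y y B], [Y' → . Y] }  — shift
  I1: { [B → - . y b] }  — shift
  I2: { [B → B . - b], [Y → B .] }  — shift, reduce
  I3: { [Y' → Y .] }  — accept
  I4: { [B → b . b] }  — shift
  I5: { [B → d .] }  — reduce
  I6: { [Y → y . y B] }  — shift
  I7: { [B → . - y b], [B → . B - b], [B → . b b], [B → . d], [Y → y y . B] }  — shift
  I8: { [B → B . - b], [Y → y y B .] }  — shift, reduce
  I9: { [B → B - . b] }  — shift
  I10: { [B → B - b .] }  — reduce
  I11: { [B → b b .] }  — reduce
  I12: { [B → - y . b] }  — shift
  I13: { [B → - y b .] }  — reduce

No state contains more than one complete item.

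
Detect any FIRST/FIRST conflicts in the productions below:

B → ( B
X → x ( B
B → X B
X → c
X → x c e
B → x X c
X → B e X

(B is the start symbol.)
FIRST sets of the non-terminals at (or reachable through a nullable prefix from) the front of some alternative:
  FIRST(X) = { '(', 'c', 'x' }
  FIRST(B) = { '(', 'c', 'x' }

Productions for B:
  B → ( B: FIRST = { '(' }
  B → X B: FIRST = { '(', 'c', 'x' }
  B → x X c: FIRST = { 'x' }
Productions for X:
  X → x ( B: FIRST = { 'x' }
  X → c: FIRST = { 'c' }
  X → x c e: FIRST = { 'x' }
  X → B e X: FIRST = { '(', 'c', 'x' }

Conflict for B: B → ( B and B → X B
  Overlap: { '(' }
Conflict for B: B → X B and B → x X c
  Overlap: { 'x' }
Conflict for X: X → x ( B and X → x c e
  Overlap: { 'x' }
Conflict for X: X → x ( B and X → B e X
  Overlap: { 'x' }
Conflict for X: X → c and X → B e X
  Overlap: { 'c' }
Conflict for X: X → x c e and X → B e X
  Overlap: { 'x' }

Answer: Yes. B → '(' B / B → X B on { '(' }; B → X B / B → x X c on { 'x' }; X → x '(' B / X → x c e on { 'x' }; X → x '(' B / X → B e X on { 'x' }; X → c / X → B e X on { 'c' }; X → x c e / X → B e X on { 'x' }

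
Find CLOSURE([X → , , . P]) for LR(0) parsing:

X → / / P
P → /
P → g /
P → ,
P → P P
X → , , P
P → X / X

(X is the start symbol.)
To compute CLOSURE, for each item [A → α.Bβ] where B is a non-terminal, add [B → .γ] for all productions B → γ; repeat for the newly added items until nothing changes.

Start with: [X → , , . P]
  [X → , , . P] has the dot before P: add [P → . /], [P → . g /], [P → . ,], [P → . P P], [P → . X / X]
  [P → . X / X] has the dot before X: add [X → . / / P], [X → . , , P]
No further items can be added.

CLOSURE = { [P → . ,], [P → . /], [P → . P P], [P → . X / X], [P → . g /], [X → , , . P], [X → . , , P], [X → . / / P] }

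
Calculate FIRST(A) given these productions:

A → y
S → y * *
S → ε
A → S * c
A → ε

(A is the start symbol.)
To compute FIRST(A), examine every production with A on the left-hand side, reading each right-hand side left to right until a non-nullable symbol is reached.

FIRST sets of the other non-terminals involved (by the same procedure, iterated to a fixed point):
  FIRST(S) = { 'y', ε }

From A → y:
  - y is a terminal: add 'y' and stop
From A → S * c:
  - S is a non-terminal: add FIRST(S) \ {ε} = { 'y' }
    S is nullable, so continue to the next symbol
  - '*' is a terminal: add '*' and stop
From A → ε:
  - ε-production, so ε ∈ FIRST(A)

Collecting: FIRST(A) = { '*', 'y', ε }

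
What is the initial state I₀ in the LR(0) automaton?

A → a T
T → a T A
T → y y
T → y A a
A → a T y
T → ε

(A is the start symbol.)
First, augment the grammar with A' → A
I₀ = CLOSURE({ [A' → . A] }):
  [A' → . A] has the dot before A: add [A → . a T], [A → . a T y]
No further items can be added.

I₀ = { [A → . a T y], [A → . a T], [A' → . A] }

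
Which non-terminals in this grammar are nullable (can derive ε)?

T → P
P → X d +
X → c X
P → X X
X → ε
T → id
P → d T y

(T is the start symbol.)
ε-productions: X → ε
So X is immediately nullable.
P → X X: every symbol on the right is nullable, so P is nullable too.
T → P: every symbol on the right is nullable, so T is nullable too.
Every non-terminal is now nullable.
Nullable = { 'P', 'T', 'X' }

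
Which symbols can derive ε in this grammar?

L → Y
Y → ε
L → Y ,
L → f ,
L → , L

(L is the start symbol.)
{ 'L', 'Y' }

ε-productions: Y → ε
So Y is immediately nullable.
L → Y: every symbol on the right is nullable, so L is nullable too.
Every non-terminal is now nullable.
Nullable = { 'L', 'Y' }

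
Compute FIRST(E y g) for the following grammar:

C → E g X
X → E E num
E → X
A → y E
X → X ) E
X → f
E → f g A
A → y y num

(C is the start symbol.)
{ 'f' }

FIRST sets of the non-terminals involved (from the grammar, by fixed-point iteration):
  FIRST(E) = { 'f' }

To compute FIRST(E y g), process the symbols left to right:
Symbol E is a non-terminal. Add FIRST(E) \ {ε} = { 'f' }
E is not nullable (ε ∉ FIRST(E)), so stop here.
FIRST(E y g) = { 'f' }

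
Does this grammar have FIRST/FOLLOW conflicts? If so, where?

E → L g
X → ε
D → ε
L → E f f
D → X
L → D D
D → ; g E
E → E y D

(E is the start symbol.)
Nullable non-terminals: D, L, X.
FIRST sets used below: FIRST(X) = { ε }, FIRST(E) = { ';', 'g' }, FIRST(D) = { ';', ε }

D: nullable alternative(s) D → ε, D → X; FOLLOW(D) = { $, ';', 'f', 'g', 'y' }
  D → ε: FIRST \ {ε} = { } — disjoint from FOLLOW(D)
  D → X: FIRST \ {ε} = { } — disjoint from FOLLOW(D)
  D → ; g E: FIRST \ {ε} = { ';' } — overlaps FOLLOW(D) on { ';' }: CONFLICT

L: nullable alternative(s) L → D D; FOLLOW(L) = { 'g' }
  L → E f f: FIRST \ {ε} = { ';', 'g' } — overlaps FOLLOW(L) on { 'g' }: CONFLICT
  L → D D: FIRST \ {ε} = { ';' } — this is the only nullable alternative, skip
X has a nullable alternative but only one production, so nothing to check.

E has no nullable alternative, so no FIRST/FOLLOW check is needed there.

So the grammar has 2 FIRST/FOLLOW conflicts (marked CONFLICT above).

Answer: Yes. D → ';' g E with FOLLOW(D) on { ';' }; L → E f f with FOLLOW(L) on { 'g' }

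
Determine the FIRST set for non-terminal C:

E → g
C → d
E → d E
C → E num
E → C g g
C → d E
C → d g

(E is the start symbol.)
To compute FIRST(C), examine every production with C on the left-hand side, reading each right-hand side left to right until a non-nullable symbol is reached.

FIRST sets of the other non-terminals involved (by the same procedure, iterated to a fixed point):
  FIRST(E) = { 'd', 'g' }

From C → d:
  - d is a terminal: add 'd' and stop
From C → E num:
  - E is a non-terminal: add FIRST(E) \ {ε} = { 'd', 'g' }
    E is not nullable, so stop
From C → d E:
  - d is a terminal: add 'd' and stop
From C → d g:
  - d is a terminal: add 'd' and stop

Collecting: FIRST(C) = { 'd', 'g' }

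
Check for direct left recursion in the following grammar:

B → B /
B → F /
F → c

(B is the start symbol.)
B → B /: LEFT RECURSIVE (starts with B)
B → F /: starts with F
F → c: starts with c

The grammar has direct left recursion on: B.

Answer: Yes, B is left-recursive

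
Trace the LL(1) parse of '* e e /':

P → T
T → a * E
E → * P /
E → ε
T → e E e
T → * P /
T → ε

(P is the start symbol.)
Stack is shown with the top on the left.

Stack      Input      Action
----------------------------
P $        * e e / $  output P → T
T $        * e e / $  output T → * P /
* P / $    * e e / $  match '*'
P / $      e e / $    output P → T
T / $      e e / $    output T → e E e
e E e / $  e e / $    match 'e'
E e / $    e / $      output E → ε
e / $      e / $      match 'e'
/ $        / $        match '/'
$          $          accept

The string is accepted.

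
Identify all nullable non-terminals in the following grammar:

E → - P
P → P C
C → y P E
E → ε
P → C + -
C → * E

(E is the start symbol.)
{ 'E' }

ε-productions: E → ε
So E is immediately nullable.
No further non-terminal can be added: every production for the remaining non-terminals contains a terminal or a non-nullable non-terminal.
Nullable = { 'E' }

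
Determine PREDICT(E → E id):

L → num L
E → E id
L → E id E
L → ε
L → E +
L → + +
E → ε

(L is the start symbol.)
PREDICT(E → E id) = (FIRST(RHS) \ {ε}) ∪ (FOLLOW(E) if ε ∈ FIRST(RHS), i.e. RHS ⇒* ε)
FIRST(E) = { 'id', ε }
FIRST(E id) = { 'id' }
ε ∉ FIRST(E id), so FOLLOW(E) is not added.
PREDICT(E → E id) = { 'id' }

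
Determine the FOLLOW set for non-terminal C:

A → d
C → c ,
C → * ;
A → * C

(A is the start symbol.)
In A → * C: C is at the end, add FOLLOW(A)

The FOLLOW sets referred to above (computed the same way, to a fixed point):
  FOLLOW(A) = { $ }

Taking the union: FOLLOW(C) = { $ }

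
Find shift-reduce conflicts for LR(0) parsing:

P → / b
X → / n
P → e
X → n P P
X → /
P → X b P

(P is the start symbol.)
A shift-reduce conflict occurs when an LR(0) state has both:
  - a complete (reduce) item [A → α .] (dot at the end), and
  - a shift item [B → β . c γ] (dot before a terminal).

Augment with P' → P and build the canonical LR(0) collection (I0 = CLOSURE({[P' → . P]}), then GOTO on every symbol after a dot until no new states appear). It has 12 states:
  I0: { [P → . / b], [P → . X b P], [P → . e], [P' → . P], [X → . / n], [X → . /], [X → . n P P] }  — shift
  I1: { [P → / . b], [X → / . n], [X → / .] }  — shift, reduce
  I2: { [P' → P .] }  — accept
  I3: { [P → X . b P] }  — shift
  I4: { [P → e .] }  — reduce
  I5: { [P → . / b], [P → . X b P], [P → . e], [X → . / n], [X → . /], [X → . n P P], [X → n . P P] }  — shift
  I6: { [P → . / b], [P → . X b P], [P → . e], [X → . / n], [X → . /], [X → . n P P], [X → n P . P] }  — shift
  I7: { [X → n P P .] }  — reduce
  I8: { [P → . / b], [P → . X b P], [P → . e], [P → X b . P], [X → . / n], [X → . /], [X → . n P P] }  — shift
  I9: { [P → X b P .] }  — reduce
  I10: { [P → / b .] }  — reduce
  I11: { [X → / n .] }  — reduce

I1 contains reduce item [X → / .] and shift items [P → / . b], [X → / . n] — shift-reduce conflict.

Answer: Yes — I1: [X → / .] vs [P → / . b]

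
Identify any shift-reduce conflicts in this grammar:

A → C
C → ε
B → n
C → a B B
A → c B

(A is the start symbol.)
Yes — I0: [C → .] vs [A → . c B]

A shift-reduce conflict occurs when an LR(0) state has both:
  - a complete (reduce) item [A → α .] (dot at the end), and
  - a shift item [B → β . c γ] (dot before a terminal).

Augment with A' → A and build the canonical LR(0) collection (I0 = CLOSURE({[A' → . A]}), then GOTO on every symbol after a dot until no new states appear). It has 9 states:
  I0: { [A → . C], [A → . c B], [A' → . A], [C → . a B B], [C → .] }  — shift, reduce
  I1: { [A' → A .] }  — accept
  I2: { [A → C .] }  — reduce
  I3: { [B → . n], [C → a . B B] }  — shift
  I4: { [A → c . B], [B → . n] }  — shift
  I5: { [A → c B .] }  — reduce
  I6: { [B → n .] }  — reduce
  I7: { [B → . n], [C → a B . B] }  — shift
  I8: { [C → a B B .] }  — reduce

I0 contains reduce item [C → .] and shift items [A → . c B], [C → . a B B] — shift-reduce conflict.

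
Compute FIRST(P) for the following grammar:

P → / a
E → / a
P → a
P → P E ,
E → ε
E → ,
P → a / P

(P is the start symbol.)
From P → / a:
  - '/' is a terminal: add '/' and stop
From P → a:
  - a is a terminal: add 'a' and stop
From P → P E ,:
  - P is the symbol being defined: contributes nothing new
    P is not nullable, so stop
From P → a / P:
  - a is a terminal: add 'a' and stop

Collecting: FIRST(P) = { '/', 'a' }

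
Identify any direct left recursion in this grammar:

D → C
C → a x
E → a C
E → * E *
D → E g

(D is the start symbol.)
No direct left recursion

D → C: starts with C
C → a x: starts with a
E → a C: starts with a
E → * E *: starts with '*'
D → E g: starts with E

No direct left recursion found.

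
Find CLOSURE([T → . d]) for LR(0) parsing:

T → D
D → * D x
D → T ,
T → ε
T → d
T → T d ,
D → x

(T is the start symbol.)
Start with: [T → . d]
The dot precedes the terminal d, so nothing is added.

CLOSURE = { [T → . d] }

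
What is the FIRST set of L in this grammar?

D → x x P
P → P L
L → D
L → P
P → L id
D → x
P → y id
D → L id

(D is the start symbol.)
To compute FIRST(L), examine every production with L on the left-hand side, reading each right-hand side left to right until a non-nullable symbol is reached.

FIRST sets of the other non-terminals involved (by the same procedure, iterated to a fixed point):
  FIRST(D) = { 'x', 'y' }
  FIRST(P) = { 'x', 'y' }

From L → D:
  - D is a non-terminal: add FIRST(D) \ {ε} = { 'x', 'y' }
    D is not nullable, so stop
From L → P:
  - P is a non-terminal: add FIRST(P) \ {ε} = { 'x', 'y' }
    P is not nullable, so stop

Collecting: FIRST(L) = { 'x', 'y' }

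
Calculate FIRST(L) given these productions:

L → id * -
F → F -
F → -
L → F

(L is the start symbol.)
{ '-', 'id' }

FIRST sets of the other non-terminals involved (by the same procedure, iterated to a fixed point):
  FIRST(F) = { '-' }

From L → id * -:
  - id is a terminal: add 'id' and stop
From L → F:
  - F is a non-terminal: add FIRST(F) \ {ε} = { '-' }
    F is not nullable, so stop

Collecting: FIRST(L) = { '-', 'id' }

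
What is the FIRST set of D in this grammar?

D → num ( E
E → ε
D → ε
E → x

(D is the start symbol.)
From D → num ( E:
  - num is a terminal: add 'num' and stop
From D → ε:
  - ε-production, so ε ∈ FIRST(D)

Collecting: FIRST(D) = { 'num', ε }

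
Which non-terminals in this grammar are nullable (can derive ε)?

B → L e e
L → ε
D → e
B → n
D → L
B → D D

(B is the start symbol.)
ε-productions: L → ε
So L is immediately nullable.
D → L: every symbol on the right is nullable, so D is nullable too.
B → D D: every symbol on the right is nullable, so B is nullable too.
Every non-terminal is now nullable.
Nullable = { 'B', 'D', 'L' }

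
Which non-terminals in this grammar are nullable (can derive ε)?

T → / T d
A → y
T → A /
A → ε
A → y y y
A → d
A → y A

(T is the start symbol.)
A non-terminal is nullable if it can derive ε (the empty string): either it has an ε-production, or it has a production whose right-hand side consists entirely of nullable non-terminals.

ε-productions: A → ε
So A is immediately nullable.
No further non-terminal can be added: every production for the remaining non-terminals contains a terminal or a non-nullable non-terminal.
Nullable = { 'A' }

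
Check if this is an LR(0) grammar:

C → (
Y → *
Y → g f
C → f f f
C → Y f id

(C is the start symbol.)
A grammar is LR(0) if no state in the canonical LR(0) collection has:
  - both a shift item (dot before a terminal) and a complete item (shift-reduce conflict), or
  - two or more complete items (reduce-reduce conflict; the accept item [C' → C .] counts as a complete item here).

Augment with C' → C and build the canonical LR(0) collection (I0 = CLOSURE({[C' → . C]}), then GOTO on every symbol after a dot until no new states appear). It has 12 states:
  I0: { [C → . (], [C → . Y f id], [C → . f f f], [C' → . C], [Y → . *], [Y → . g f] }  — shift
  I1: { [C → ( .] }  — reduce
  I2: { [Y → * .] }  — reduce
  I3: { [C' → C .] }  — accept
  I4: { [C → Y . f id] }  — shift
  I5: { [C → f . f f] }  — shift
  I6: { [Y → g . f] }  — shift
  I7: { [Y → g f .] }  — reduce
  I8: { [C → f f . f] }  — shift
  I9: { [C → f f f .] }  — reduce
  I10: { [C → Y f . id] }  — shift
  I11: { [C → Y f id .] }  — reduce

Every state is either a pure shift/goto state or contains exactly one complete item and nothing to shift — no conflicts. The grammar is LR(0).

Answer: Yes, the grammar is LR(0)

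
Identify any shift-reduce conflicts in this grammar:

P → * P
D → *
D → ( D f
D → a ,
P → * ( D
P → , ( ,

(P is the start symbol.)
No shift-reduce conflicts

A shift-reduce conflict occurs when an LR(0) state has both:
  - a complete (reduce) item [A → α .] (dot at the end), and
  - a shift item [B → β . c γ] (dot before a terminal).

Augment with P' → P and build the canonical LR(0) collection (I0 = CLOSURE({[P' → . P]}), then GOTO on every symbol after a dot until no new states appear). It has 15 states:
  I0: { [P → . * ( D], [P → . * P], [P → . , ( ,], [P' → . P] }  — shift
  I1: { [P → * . ( D], [P → * . P], [P → . * ( D], [P → . * P], [P → . , ( ,] }  — shift
  I2: { [P → , . ( ,] }  — shift
  I3: { [P' → P .] }  — accept
  I4: { [P → , ( . ,] }  — shift
  I5: { [P → , ( , .] }  — reduce
  I6: { [D → . ( D f], [D → . *], [D → . a ,], [P → * ( . D] }  — shift
  I7: { [P → * P .] }  — reduce
  I8: { [D → ( . D f], [D → . ( D f], [D → . *], [D → . a ,] }  — shift
  I9: { [D → * .] }  — reduce
  I10: { [P → * ( D .] }  — reduce
  I11: { [D → a . ,] }  — shift
  I12: { [D → a , .] }  — reduce
  I13: { [D → ( D . f] }  — shift
  I14: { [D → ( D f .] }  — reduce

No state contains both a complete item and a shift item.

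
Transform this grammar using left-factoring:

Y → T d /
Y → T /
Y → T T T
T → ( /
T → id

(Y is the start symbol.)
Y → T Y'
Y' → d /
Y' → /
Y' → T T
T → ( /
T → id

Left-factoring transforms A → αβ₁ | αβ₂ into A → αA' and A' → β₁ | β₂
(α is the longest common prefix among the alternatives). Repeat until
no nonterminal has two alternatives with a common prefix.

Round 1: Y has alternatives sharing prefix 'T'. Introduce Y': Y → T Y'
  Add: Y' → d /
  Add: Y' → /
  Add: Y' → T T

No remaining common prefixes — done.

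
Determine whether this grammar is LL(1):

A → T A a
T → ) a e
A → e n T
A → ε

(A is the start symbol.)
Yes, the grammar is LL(1).

Relevant sets:
  FIRST(T) = { ')' }
  FOLLOW(A) = { $, 'a' }

For A:
  PREDICT(A → T A a) = { ')' }
  PREDICT(A → e n T) = { 'e' }
  PREDICT(A → ε) = { $, 'a' }
T has a single production, so nothing to check there.

All predict sets are disjoint. The grammar IS LL(1).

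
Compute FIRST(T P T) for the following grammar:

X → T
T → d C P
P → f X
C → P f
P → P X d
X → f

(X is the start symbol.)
{ 'd' }

FIRST sets of the non-terminals involved (from the grammar, by fixed-point iteration):
  FIRST(T) = { 'd' }

To compute FIRST(T P T), process the symbols left to right:
Symbol T is a non-terminal. Add FIRST(T) \ {ε} = { 'd' }
T is not nullable (ε ∉ FIRST(T)), so stop here.
FIRST(T P T) = { 'd' }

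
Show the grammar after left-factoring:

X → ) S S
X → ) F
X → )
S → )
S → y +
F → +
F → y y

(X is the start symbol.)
Left-factoring transforms A → αβ₁ | αβ₂ into A → αA' and A' → β₁ | β₂
(α is the longest common prefix among the alternatives). Repeat until
no nonterminal has two alternatives with a common prefix.

Round 1: X has alternatives sharing prefix ')'. Introduce X': X → ) X'
  Add: X' → S S
  Add: X' → F
  Add: X' → ε

No remaining common prefixes — done.

Resulting grammar:
X → ) X'
X' → S S
X' → F
X' → ε
S → )
S → y +
F → +
F → y y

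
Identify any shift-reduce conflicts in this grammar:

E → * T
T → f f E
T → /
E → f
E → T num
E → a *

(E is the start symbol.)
Yes — I6: [E → f .] vs [T → f . f E]

A shift-reduce conflict occurs when an LR(0) state has both:
  - a complete (reduce) item [A → α .] (dot at the end), and
  - a shift item [B → β . c γ] (dot before a terminal).

Augment with E' → E and build the canonical LR(0) collection (I0 = CLOSURE({[E' → . E]}), then GOTO on every symbol after a dot until no new states appear). It has 13 states:
  I0: { [E → . * T], [E → . T num], [E → . a *], [E → . f], [E' → . E], [T → . /], [T → . f f E] }  — shift
  I1: { [E → * . T], [T → . /], [T → . f f E] }  — shift
  I2: { [T → / .] }  — reduce
  I3: { [E' → E .] }  — accept
  I4: { [E → T . num] }  — shift
  I5: { [E → a . *] }  — shift
  I6: { [E → f .], [T → f . f E] }  — shift, reduce
  I7: { [E → . * T], [E → . T num], [E → . a *], [E → . f], [T → . /], [T → . f f E], [T → f f . E] }  — shift
  I8: { [T → f f E .] }  — reduce
  I9: { [E → a * .] }  — reduce
  I10: { [E → T num .] }  — reduce
  I11: { [E → * T .] }  — reduce
  I12: { [T → f . f E] }  — shift

I6 contains reduce item [E → f .] and shift item [T → f . f E] — shift-reduce conflict.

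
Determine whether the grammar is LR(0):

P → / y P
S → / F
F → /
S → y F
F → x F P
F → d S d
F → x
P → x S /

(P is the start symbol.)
Augment with P' → P and build the canonical LR(0) collection (I0 = CLOSURE({[P' → . P]}), then GOTO on every symbol after a dot until no new states appear). It has 19 states:
  I0: { [P → . / y P], [P → . x S /], [P' → . P] }  — shift
  I1: { [P → / . y P] }  — shift
  I2: { [P' → P .] }  — accept
  I3: { [P → x . S /], [S → . / F], [S → . y F] }  — shift
  I4: { [F → . /], [F → . d S d], [F → . x F P], [F → . x], [S → / . F] }  — shift
  I5: { [P → x S . /] }  — shift
  I6: { [F → . /], [F → . d S d], [F → . x F P], [F → . x], [S → y . F] }  — shift
  I7: { [F → / .] }  — reduce
  I8: { [S → y F .] }  — reduce
  I9: { [F → d . S d], [S → . / F], [S → . y F] }  — shift
  I10: { [F → . /], [F → . d S d], [F → . x F P], [F → . x], [F → x . F P], [F → x .] }  — shift, reduce
  I11: { [F → x F . P], [P → . / y P], [P → . x S /] }  — shift
  I12: { [F → x F P .] }  — reduce
  I13: { [F → d S . d] }  — shift
  I14: { [F → d S d .] }  — reduce
  I15: { [P → x S / .] }  — reduce
  I16: { [S → / F .] }  — reduce
  I17: { [P → . / y P], [P → . x S /], [P → / y . P] }  — shift
  I18: { [P → / y P .] }  — reduce

Conflict in state I10:
  Shift-reduce conflict between [F → x .] and [F → . /]
So the grammar is NOT LR(0).

Answer: No. Shift-reduce conflict between [F → x .] and [F → . /]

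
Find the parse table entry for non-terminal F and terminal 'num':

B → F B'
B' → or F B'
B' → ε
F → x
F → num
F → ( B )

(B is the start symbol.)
F → num

To find M[F, 'num'], we find productions for F where 'num' is in the predict set (PREDICT(N → α) = (FIRST(α) \ {ε}) ∪ (FOLLOW(N) if α ⇒* ε)).

F → x: PREDICT = { 'x' }
F → num: PREDICT = { 'num' }
  'num' is in predict set, so this production goes in M[F, 'num']
F → ( B ): PREDICT = { '(' }

M[F, 'num'] = F → num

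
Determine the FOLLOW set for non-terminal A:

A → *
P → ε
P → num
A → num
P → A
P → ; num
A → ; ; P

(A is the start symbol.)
To compute FOLLOW(A), find every occurrence of A on a right-hand side N → α A β: add FIRST(β) \ {ε}, and if β is empty or nullable also add FOLLOW(N). Iterate to a fixed point.

A is the start symbol, so $ ∈ FOLLOW(A).
In P → A: A is at the end, add FOLLOW(P)

The FOLLOW sets referred to above (computed the same way, to a fixed point):
  FOLLOW(P) = { $ }

Taking the union: FOLLOW(A) = { $ }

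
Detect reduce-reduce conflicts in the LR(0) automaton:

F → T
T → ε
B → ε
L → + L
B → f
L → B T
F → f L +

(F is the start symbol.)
A reduce-reduce conflict occurs when an LR(0) state has two complete items [A → α .] and [B → β .] — both call for a reduction, and with no lookahead the parser cannot choose between them.

Augment with F' → F and build the canonical LR(0) collection (I0 = CLOSURE({[F' → . F]}), then GOTO on every symbol after a dot until no new states appear). It has 11 states:
  I0: { [F → . T], [F → . f L +], [F' → . F], [T → .] }  — shift, reduce
  I1: { [F' → F .] }  — accept
  I2: { [F → T .] }  — reduce
  I3: { [B → . f], [B → .], [F → f . L +], [L → . + L], [L → . B T] }  — shift, reduce
  I4: { [B → . f], [B → .], [L → + . L], [L → . + L], [L → . B T] }  — shift, reduce
  I5: { [L → B . T], [T → .] }  — reduce
  I6: { [F → f L . +] }  — shift
  I7: { [B → f .] }  — reduce
  I8: { [F → f L + .] }  — reduce
  I9: { [L → B T .] }  — reduce
  I10: { [L → + L .] }  — reduce

No state contains more than one complete item.

Answer: No reduce-reduce conflicts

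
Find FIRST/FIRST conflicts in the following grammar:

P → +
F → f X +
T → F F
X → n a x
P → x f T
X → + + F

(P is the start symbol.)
No FIRST/FIRST conflicts.

Productions for P:
  P → +: FIRST = { '+' }
  P → x f T: FIRST = { 'x' }
Productions for X:
  X → n a x: FIRST = { 'n' }
  X → + + F: FIRST = { '+' }
F, T have only one production, so no FIRST/FIRST conflict is possible there.

All alternatives of each non-terminal have pairwise disjoint FIRST sets.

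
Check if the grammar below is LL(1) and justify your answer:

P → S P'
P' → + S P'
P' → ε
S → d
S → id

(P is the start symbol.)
Yes, the grammar is LL(1).

A grammar is LL(1) if for each non-terminal N with multiple productions, the predict sets of those productions are pairwise disjoint, where PREDICT(N → α) = (FIRST(α) \ {ε}) ∪ (FOLLOW(N) if α ⇒* ε).

Relevant sets:
  FOLLOW(P') = { $ }

For P':
  PREDICT(P' → '+' S P') = { '+' }
  PREDICT(P' → ε) = { $ }
For S:
  PREDICT(S → d) = { 'd' }
  PREDICT(S → id) = { 'id' }
P has a single production, so nothing to check there.

All predict sets are disjoint. The grammar IS LL(1).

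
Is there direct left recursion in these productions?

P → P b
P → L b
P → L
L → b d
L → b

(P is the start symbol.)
Yes, P is left-recursive

Direct left recursion occurs when N → N α for some non-terminal N (the right-hand side begins with the left-hand side itself).

P → P b: LEFT RECURSIVE (starts with P)
P → L b: starts with L
P → L: starts with L
L → b d: starts with b
L → b: starts with b

The grammar has direct left recursion on: P.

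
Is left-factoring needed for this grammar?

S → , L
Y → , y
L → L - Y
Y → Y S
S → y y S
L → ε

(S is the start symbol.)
Left-factoring is needed when two productions for the same non-terminal
share a common prefix on the right-hand side.

Productions for S:
  S → , L
  S → y y S
Productions for Y:
  Y → , y
  Y → Y S
Productions for L:
  L → L - Y
  L → ε

No common prefixes found.

Answer: No, left-factoring is not needed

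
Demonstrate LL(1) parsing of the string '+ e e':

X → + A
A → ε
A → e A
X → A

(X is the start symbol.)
LL(1) parsing maintains a stack (initially the start symbol over $) and the input. At each step: if the stack top is a terminal, match it against the current input token; if it is a non-terminal N, replace it with the RHS of M[N, lookahead] (the unique production whose predict set contains the lookahead).

Stack is shown with the top on the left.

Stack  Input    Action
----------------------
X $    + e e $  output X → + A
+ A $  + e e $  match '+'
A $    e e $    output A → e A
e A $  e e $    match 'e'
A $    e $      output A → e A
e A $  e $      match 'e'
A $    $        output A → ε
$      $        accept

The string is accepted.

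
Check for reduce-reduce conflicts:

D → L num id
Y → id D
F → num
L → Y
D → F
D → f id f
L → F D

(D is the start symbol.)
Augment with D' → D and build the canonical LR(0) collection (I0 = CLOSURE({[D' → . D]}), then GOTO on every symbol after a dot until no new states appear). It has 14 states:
  I0: { [D → . F], [D → . L num id], [D → . f id f], [D' → . D], [F → . num], [L → . F D], [L → . Y], [Y → . id D] }  — shift
  I1: { [D' → D .] }  — accept
  I2: { [D → . F], [D → . L num id], [D → . f id f], [D → F .], [F → . num], [L → . F D], [L → . Y], [L → F . D], [Y → . id D] }  — shift, reduce
  I3: { [D → L . num id] }  — shift
  I4: { [L → Y .] }  — reduce
  I5: { [D → f . id f] }  — shift
  I6: { [D → . F], [D → . L num id], [D → . f id f], [F → . num], [L → . F D], [L → . Y], [Y → . id D], [Y → id . D] }  — shift
  I7: { [F → num .] }  — reduce
  I8: { [Y → id D .] }  — reduce
  I9: { [D → f id . f] }  — shift
  I10: { [D → f id f .] }  — reduce
  I11: { [D → L num . id] }  — shift
  I12: { [D → L num id .] }  — reduce
  I13: { [L → F D .] }  — reduce

No state contains more than one complete item.

Answer: No reduce-reduce conflicts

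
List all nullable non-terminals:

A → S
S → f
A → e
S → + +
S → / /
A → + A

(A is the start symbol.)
A non-terminal is nullable if it can derive ε (the empty string): either it has an ε-production, or it has a production whose right-hand side consists entirely of nullable non-terminals.

There are no ε-productions, so no non-terminal can derive ε.
No non-terminals are nullable.

Answer: None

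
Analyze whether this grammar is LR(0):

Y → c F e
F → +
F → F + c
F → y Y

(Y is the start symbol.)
Augment with Y' → Y and build the canonical LR(0) collection (I0 = CLOSURE({[Y' → . Y]}), then GOTO on every symbol after a dot until no new states appear). It has 10 states:
  I0: { [Y → . c F e], [Y' → . Y] }  — shift
  I1: { [Y' → Y .] }  — accept
  I2: { [F → . +], [F → . F + c], [F → . y Y], [Y → c . F e] }  — shift
  I3: { [F → + .] }  — reduce
  I4: { [F → F . + c], [Y → c F . e] }  — shift
  I5: { [F → y . Y], [Y → . c F e] }  — shift
  I6: { [F → y Y .] }  — reduce
  I7: { [F → F + . c] }  — shift
  I8: { [Y → c F e .] }  — reduce
  I9: { [F → F + c .] }  — reduce

Every state is either a pure shift/goto state or contains exactly one complete item and nothing to shift — no conflicts. The grammar is LR(0).

Answer: Yes, the grammar is LR(0)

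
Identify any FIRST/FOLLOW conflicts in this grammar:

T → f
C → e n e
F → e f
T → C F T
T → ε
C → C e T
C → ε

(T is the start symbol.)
Yes. T → C F T with FOLLOW(T) on { 'e' }; C → e n e with FOLLOW(C) on { 'e' }; C → C e T with FOLLOW(C) on { 'e' }

A FIRST/FOLLOW conflict occurs when a non-terminal N has a nullable alternative N → β (β ⇒* ε) and another alternative N → α with FIRST(α) ∩ FOLLOW(N) ≠ ∅: on such a lookahead the parser cannot decide between expanding α and letting N vanish via β.

Nullable non-terminals: C, T.
FIRST sets used below: FIRST(C) = { 'e', ε }, FIRST(F) = { 'e' }

C: nullable alternative(s) C → ε; FOLLOW(C) = { 'e' }
  C → e n e: FIRST \ {ε} = { 'e' } — overlaps FOLLOW(C) on { 'e' }: CONFLICT
  C → C e T: FIRST \ {ε} = { 'e' } — overlaps FOLLOW(C) on { 'e' }: CONFLICT
  C → ε: FIRST \ {ε} = { } — this is the only nullable alternative, skip

T: nullable alternative(s) T → ε; FOLLOW(T) = { $, 'e' }
  T → f: FIRST \ {ε} = { 'f' } — disjoint from FOLLOW(T)
  T → C F T: FIRST \ {ε} = { 'e' } — overlaps FOLLOW(T) on { 'e' }: CONFLICT
  T → ε: FIRST \ {ε} = { } — this is the only nullable alternative, skip

F has no nullable alternative, so no FIRST/FOLLOW check is needed there.

So the grammar has 3 FIRST/FOLLOW conflicts (marked CONFLICT above).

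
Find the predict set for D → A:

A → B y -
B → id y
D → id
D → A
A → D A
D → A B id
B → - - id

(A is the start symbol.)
PREDICT(D → A) = (FIRST(RHS) \ {ε}) ∪ (FOLLOW(D) if ε ∈ FIRST(RHS), i.e. RHS ⇒* ε)
FIRST(A) = { '-', 'id' }
FIRST(A) = { '-', 'id' }
ε ∉ FIRST(A), so FOLLOW(D) is not added.
PREDICT(D → A) = { '-', 'id' }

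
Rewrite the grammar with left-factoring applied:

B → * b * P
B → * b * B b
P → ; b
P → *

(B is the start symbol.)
B → * b * B'
B' → P
B' → B b
P → ; b
P → *

Left-factoring transforms A → αβ₁ | αβ₂ into A → αA' and A' → β₁ | β₂
(α is the longest common prefix among the alternatives). Repeat until
no nonterminal has two alternatives with a common prefix.

Round 1: B has alternatives sharing prefix '* b *'. Introduce B': B → * b * B'
  Add: B' → P
  Add: B' → B b

No remaining common prefixes — done.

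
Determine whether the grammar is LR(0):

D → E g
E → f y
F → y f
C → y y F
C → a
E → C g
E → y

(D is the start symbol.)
A grammar is LR(0) if no state in the canonical LR(0) collection has:
  - both a shift item (dot before a terminal) and a complete item (shift-reduce conflict), or
  - two or more complete items (reduce-reduce conflict; the accept item [D' → D .] counts as a complete item here).

Augment with D' → D and build the canonical LR(0) collection (I0 = CLOSURE({[D' → . D]}), then GOTO on every symbol after a dot until no new states appear). It has 14 states:
  I0: { [C → . a], [C → . y y F], [D → . E g], [D' → . D], [E → . C g], [E → . f y], [E → . y] }  — shift
  I1: { [E → C . g] }  — shift
  I2: { [D' → D .] }  — accept
  I3: { [D → E . g] }  — shift
  I4: { [C → a .] }  — reduce
  I5: { [E → f . y] }  — shift
  I6: { [C → y . y F], [E → y .] }  — shift, reduce
  I7: { [C → y y . F], [F → . y f] }  — shift
  I8: { [C → y y F .] }  — reduce
  I9: { [F → y . f] }  — shift
  I10: { [F → y f .] }  — reduce
  I11: { [E → f y .] }  — reduce
  I12: { [D → E g .] }  — reduce
  I13: { [E → C g .] }  — reduce

Conflict in state I6:
  Shift-reduce conflict between [E → y .] and [C → y . y F]
So the grammar is NOT LR(0).

Answer: No. Shift-reduce conflict between [E → y .] and [C → y . y F]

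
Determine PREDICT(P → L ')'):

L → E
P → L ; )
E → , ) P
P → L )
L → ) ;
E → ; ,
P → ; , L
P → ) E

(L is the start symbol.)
{ ')', ',', ';' }

PREDICT(P → L ')') = (FIRST(RHS) \ {ε}) ∪ (FOLLOW(P) if ε ∈ FIRST(RHS), i.e. RHS ⇒* ε)
FIRST(L) = { ')', ',', ';' }
FIRST(L ')') = { ')', ',', ';' }
ε ∉ FIRST(L ')'), so FOLLOW(P) is not added.
PREDICT(P → L ')') = { ')', ',', ';' }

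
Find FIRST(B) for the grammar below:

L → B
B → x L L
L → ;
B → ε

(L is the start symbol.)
{ 'x', ε }

From B → x L L:
  - x is a terminal: add 'x' and stop
From B → ε:
  - ε-production, so ε ∈ FIRST(B)

Collecting: FIRST(B) = { 'x', ε }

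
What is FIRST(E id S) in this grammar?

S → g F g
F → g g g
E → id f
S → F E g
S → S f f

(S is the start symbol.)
{ 'id' }

FIRST sets of the non-terminals involved (from the grammar, by fixed-point iteration):
  FIRST(E) = { 'id' }

To compute FIRST(E id S), process the symbols left to right:
Symbol E is a non-terminal. Add FIRST(E) \ {ε} = { 'id' }
E is not nullable (ε ∉ FIRST(E)), so stop here.
FIRST(E id S) = { 'id' }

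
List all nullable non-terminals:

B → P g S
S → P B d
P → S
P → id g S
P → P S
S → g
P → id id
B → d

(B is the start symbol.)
A non-terminal is nullable if it can derive ε (the empty string): either it has an ε-production, or it has a production whose right-hand side consists entirely of nullable non-terminals.

There are no ε-productions, so no non-terminal can derive ε.
No non-terminals are nullable.

Answer: None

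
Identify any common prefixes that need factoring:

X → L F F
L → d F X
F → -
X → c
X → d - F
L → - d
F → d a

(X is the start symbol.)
Left-factoring is needed when two productions for the same non-terminal
share a common prefix on the right-hand side.

Productions for X:
  X → L F F
  X → c
  X → d - F
Productions for L:
  L → d F X
  L → - d
Productions for F:
  F → -
  F → d a

No common prefixes found.

Answer: No, left-factoring is not needed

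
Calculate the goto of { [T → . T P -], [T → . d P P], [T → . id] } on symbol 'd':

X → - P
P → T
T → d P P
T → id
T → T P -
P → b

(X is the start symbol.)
GOTO(I, 'd') = CLOSURE({ [A → αX.β] : [A → α.Xβ] ∈ I, X = 'd' })

Items with dot before 'd', with the dot advanced:
  [T → . d P P] → [T → d . P P]
Closure of the advanced items:
  [T → d . P P] has the dot before P: add [P → . T], [P → . b]
  [P → . T] has the dot before T: add [T → . d P P], [T → . id], [T → . T P -]

GOTO = { [P → . T], [P → . b], [T → . T P -], [T → . d P P], [T → . id], [T → d . P P] }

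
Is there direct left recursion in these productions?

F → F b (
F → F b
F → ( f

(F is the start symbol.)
Yes, F is left-recursive

Direct left recursion occurs when N → N α for some non-terminal N (the right-hand side begins with the left-hand side itself).

F → F b (: LEFT RECURSIVE (starts with F)
F → F b: LEFT RECURSIVE (starts with F)
F → ( f: starts with '('

The grammar has direct left recursion on: F.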